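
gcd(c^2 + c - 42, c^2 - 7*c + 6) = c - 6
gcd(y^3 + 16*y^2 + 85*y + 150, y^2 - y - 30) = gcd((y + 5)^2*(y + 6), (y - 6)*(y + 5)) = y + 5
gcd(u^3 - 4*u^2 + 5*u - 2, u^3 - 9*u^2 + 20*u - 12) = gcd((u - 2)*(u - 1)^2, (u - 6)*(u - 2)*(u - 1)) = u^2 - 3*u + 2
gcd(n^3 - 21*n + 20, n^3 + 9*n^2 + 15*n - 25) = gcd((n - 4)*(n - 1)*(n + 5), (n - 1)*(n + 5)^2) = n^2 + 4*n - 5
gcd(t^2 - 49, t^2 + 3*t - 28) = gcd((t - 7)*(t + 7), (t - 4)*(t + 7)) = t + 7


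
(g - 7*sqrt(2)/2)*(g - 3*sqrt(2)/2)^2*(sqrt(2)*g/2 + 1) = sqrt(2)*g^4/2 - 11*g^3/2 + 25*sqrt(2)*g^2/4 + 39*g/4 - 63*sqrt(2)/4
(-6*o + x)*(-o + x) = 6*o^2 - 7*o*x + x^2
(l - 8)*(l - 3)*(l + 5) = l^3 - 6*l^2 - 31*l + 120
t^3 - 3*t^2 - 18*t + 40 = (t - 5)*(t - 2)*(t + 4)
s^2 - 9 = (s - 3)*(s + 3)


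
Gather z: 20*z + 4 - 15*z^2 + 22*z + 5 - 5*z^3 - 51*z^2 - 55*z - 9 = -5*z^3 - 66*z^2 - 13*z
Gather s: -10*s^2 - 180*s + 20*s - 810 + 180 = -10*s^2 - 160*s - 630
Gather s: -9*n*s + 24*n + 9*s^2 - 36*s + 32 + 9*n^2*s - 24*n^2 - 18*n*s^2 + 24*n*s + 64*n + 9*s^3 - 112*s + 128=-24*n^2 + 88*n + 9*s^3 + s^2*(9 - 18*n) + s*(9*n^2 + 15*n - 148) + 160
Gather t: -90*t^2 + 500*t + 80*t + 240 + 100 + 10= -90*t^2 + 580*t + 350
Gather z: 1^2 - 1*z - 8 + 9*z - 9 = 8*z - 16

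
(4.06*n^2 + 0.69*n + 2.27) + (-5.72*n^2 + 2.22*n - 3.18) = -1.66*n^2 + 2.91*n - 0.91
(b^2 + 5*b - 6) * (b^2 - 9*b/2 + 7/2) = b^4 + b^3/2 - 25*b^2 + 89*b/2 - 21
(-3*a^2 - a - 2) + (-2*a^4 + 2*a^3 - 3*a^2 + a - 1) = -2*a^4 + 2*a^3 - 6*a^2 - 3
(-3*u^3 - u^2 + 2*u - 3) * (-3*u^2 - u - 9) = 9*u^5 + 6*u^4 + 22*u^3 + 16*u^2 - 15*u + 27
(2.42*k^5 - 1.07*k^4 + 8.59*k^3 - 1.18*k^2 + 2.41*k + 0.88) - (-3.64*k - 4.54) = 2.42*k^5 - 1.07*k^4 + 8.59*k^3 - 1.18*k^2 + 6.05*k + 5.42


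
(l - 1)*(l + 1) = l^2 - 1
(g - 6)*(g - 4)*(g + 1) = g^3 - 9*g^2 + 14*g + 24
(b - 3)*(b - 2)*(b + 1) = b^3 - 4*b^2 + b + 6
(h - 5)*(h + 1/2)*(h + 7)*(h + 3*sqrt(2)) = h^4 + 5*h^3/2 + 3*sqrt(2)*h^3 - 34*h^2 + 15*sqrt(2)*h^2/2 - 102*sqrt(2)*h - 35*h/2 - 105*sqrt(2)/2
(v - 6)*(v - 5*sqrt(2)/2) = v^2 - 6*v - 5*sqrt(2)*v/2 + 15*sqrt(2)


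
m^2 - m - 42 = (m - 7)*(m + 6)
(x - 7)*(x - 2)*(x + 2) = x^3 - 7*x^2 - 4*x + 28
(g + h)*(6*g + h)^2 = 36*g^3 + 48*g^2*h + 13*g*h^2 + h^3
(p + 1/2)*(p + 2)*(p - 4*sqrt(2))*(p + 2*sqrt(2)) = p^4 - 2*sqrt(2)*p^3 + 5*p^3/2 - 15*p^2 - 5*sqrt(2)*p^2 - 40*p - 2*sqrt(2)*p - 16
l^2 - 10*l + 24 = (l - 6)*(l - 4)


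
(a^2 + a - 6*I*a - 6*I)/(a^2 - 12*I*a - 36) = (a + 1)/(a - 6*I)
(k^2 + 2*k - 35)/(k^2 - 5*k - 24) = (-k^2 - 2*k + 35)/(-k^2 + 5*k + 24)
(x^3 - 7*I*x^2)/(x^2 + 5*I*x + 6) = x^2*(x - 7*I)/(x^2 + 5*I*x + 6)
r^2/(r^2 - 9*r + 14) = r^2/(r^2 - 9*r + 14)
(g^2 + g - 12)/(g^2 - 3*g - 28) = (g - 3)/(g - 7)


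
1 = 1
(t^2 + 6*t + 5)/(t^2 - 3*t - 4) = (t + 5)/(t - 4)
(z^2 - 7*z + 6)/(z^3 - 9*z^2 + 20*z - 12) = 1/(z - 2)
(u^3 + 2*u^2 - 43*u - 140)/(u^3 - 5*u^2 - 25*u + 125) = (u^2 - 3*u - 28)/(u^2 - 10*u + 25)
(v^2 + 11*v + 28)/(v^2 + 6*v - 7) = (v + 4)/(v - 1)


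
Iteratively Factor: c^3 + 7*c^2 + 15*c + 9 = (c + 3)*(c^2 + 4*c + 3) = (c + 3)^2*(c + 1)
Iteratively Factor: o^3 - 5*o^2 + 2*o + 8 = (o - 4)*(o^2 - o - 2) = (o - 4)*(o - 2)*(o + 1)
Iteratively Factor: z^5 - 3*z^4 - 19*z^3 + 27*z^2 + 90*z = (z)*(z^4 - 3*z^3 - 19*z^2 + 27*z + 90) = z*(z + 2)*(z^3 - 5*z^2 - 9*z + 45) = z*(z - 5)*(z + 2)*(z^2 - 9) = z*(z - 5)*(z - 3)*(z + 2)*(z + 3)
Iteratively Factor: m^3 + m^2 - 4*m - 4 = (m - 2)*(m^2 + 3*m + 2) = (m - 2)*(m + 2)*(m + 1)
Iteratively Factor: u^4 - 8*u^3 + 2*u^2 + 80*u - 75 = (u - 5)*(u^3 - 3*u^2 - 13*u + 15) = (u - 5)*(u - 1)*(u^2 - 2*u - 15) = (u - 5)^2*(u - 1)*(u + 3)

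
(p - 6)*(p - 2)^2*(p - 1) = p^4 - 11*p^3 + 38*p^2 - 52*p + 24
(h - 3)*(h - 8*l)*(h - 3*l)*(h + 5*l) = h^4 - 6*h^3*l - 3*h^3 - 31*h^2*l^2 + 18*h^2*l + 120*h*l^3 + 93*h*l^2 - 360*l^3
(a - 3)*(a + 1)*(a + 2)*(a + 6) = a^4 + 6*a^3 - 7*a^2 - 48*a - 36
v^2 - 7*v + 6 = (v - 6)*(v - 1)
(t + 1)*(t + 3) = t^2 + 4*t + 3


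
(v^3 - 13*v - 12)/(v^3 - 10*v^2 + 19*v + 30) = (v^2 - v - 12)/(v^2 - 11*v + 30)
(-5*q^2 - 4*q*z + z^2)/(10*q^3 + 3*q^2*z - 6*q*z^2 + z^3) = 1/(-2*q + z)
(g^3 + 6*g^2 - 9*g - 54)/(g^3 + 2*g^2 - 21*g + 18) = (g + 3)/(g - 1)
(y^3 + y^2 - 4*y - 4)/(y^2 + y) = y - 4/y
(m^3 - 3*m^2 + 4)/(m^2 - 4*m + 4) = m + 1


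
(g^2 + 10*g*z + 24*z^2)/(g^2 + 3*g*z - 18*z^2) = (-g - 4*z)/(-g + 3*z)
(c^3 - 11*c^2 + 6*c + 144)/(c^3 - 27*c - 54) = (c - 8)/(c + 3)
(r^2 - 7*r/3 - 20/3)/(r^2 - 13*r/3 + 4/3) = (3*r + 5)/(3*r - 1)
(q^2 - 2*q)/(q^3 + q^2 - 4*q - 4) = q/(q^2 + 3*q + 2)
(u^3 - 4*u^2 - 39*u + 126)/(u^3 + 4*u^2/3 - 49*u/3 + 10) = 3*(u^2 - u - 42)/(3*u^2 + 13*u - 10)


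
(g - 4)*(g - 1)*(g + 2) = g^3 - 3*g^2 - 6*g + 8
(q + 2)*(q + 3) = q^2 + 5*q + 6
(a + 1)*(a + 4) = a^2 + 5*a + 4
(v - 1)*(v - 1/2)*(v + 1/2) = v^3 - v^2 - v/4 + 1/4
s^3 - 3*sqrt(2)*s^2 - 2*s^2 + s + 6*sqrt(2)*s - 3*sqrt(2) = (s - 1)^2*(s - 3*sqrt(2))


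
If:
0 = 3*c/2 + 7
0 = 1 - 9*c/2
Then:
No Solution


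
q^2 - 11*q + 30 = (q - 6)*(q - 5)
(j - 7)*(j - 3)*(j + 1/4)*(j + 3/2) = j^4 - 33*j^3/4 + 31*j^2/8 + 33*j + 63/8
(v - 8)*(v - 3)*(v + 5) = v^3 - 6*v^2 - 31*v + 120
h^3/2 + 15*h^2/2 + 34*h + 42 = (h/2 + 1)*(h + 6)*(h + 7)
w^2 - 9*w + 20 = (w - 5)*(w - 4)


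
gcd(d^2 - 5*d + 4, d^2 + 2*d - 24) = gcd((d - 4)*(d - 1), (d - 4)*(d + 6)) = d - 4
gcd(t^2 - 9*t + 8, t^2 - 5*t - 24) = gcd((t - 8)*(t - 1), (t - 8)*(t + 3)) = t - 8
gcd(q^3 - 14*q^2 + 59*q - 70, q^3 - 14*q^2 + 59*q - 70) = q^3 - 14*q^2 + 59*q - 70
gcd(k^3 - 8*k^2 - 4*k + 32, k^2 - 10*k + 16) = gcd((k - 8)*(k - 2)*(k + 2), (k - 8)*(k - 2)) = k^2 - 10*k + 16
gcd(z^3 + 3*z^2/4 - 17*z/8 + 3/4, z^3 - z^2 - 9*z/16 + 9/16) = z - 3/4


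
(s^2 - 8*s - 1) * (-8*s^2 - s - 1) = -8*s^4 + 63*s^3 + 15*s^2 + 9*s + 1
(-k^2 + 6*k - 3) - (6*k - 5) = 2 - k^2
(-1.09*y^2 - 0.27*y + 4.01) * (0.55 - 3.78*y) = 4.1202*y^3 + 0.4211*y^2 - 15.3063*y + 2.2055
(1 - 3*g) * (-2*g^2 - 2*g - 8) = 6*g^3 + 4*g^2 + 22*g - 8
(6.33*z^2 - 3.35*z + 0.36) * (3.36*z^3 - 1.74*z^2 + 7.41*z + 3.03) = 21.2688*z^5 - 22.2702*z^4 + 53.9439*z^3 - 6.27*z^2 - 7.4829*z + 1.0908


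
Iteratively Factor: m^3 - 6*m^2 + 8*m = (m - 2)*(m^2 - 4*m) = m*(m - 2)*(m - 4)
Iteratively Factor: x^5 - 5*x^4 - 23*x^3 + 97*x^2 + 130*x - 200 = (x + 4)*(x^4 - 9*x^3 + 13*x^2 + 45*x - 50) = (x - 5)*(x + 4)*(x^3 - 4*x^2 - 7*x + 10) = (x - 5)*(x + 2)*(x + 4)*(x^2 - 6*x + 5) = (x - 5)*(x - 1)*(x + 2)*(x + 4)*(x - 5)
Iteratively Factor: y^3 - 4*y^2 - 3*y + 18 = (y - 3)*(y^2 - y - 6) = (y - 3)*(y + 2)*(y - 3)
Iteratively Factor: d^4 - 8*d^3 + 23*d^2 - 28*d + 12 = (d - 1)*(d^3 - 7*d^2 + 16*d - 12) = (d - 2)*(d - 1)*(d^2 - 5*d + 6) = (d - 2)^2*(d - 1)*(d - 3)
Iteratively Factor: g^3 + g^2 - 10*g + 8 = (g + 4)*(g^2 - 3*g + 2) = (g - 2)*(g + 4)*(g - 1)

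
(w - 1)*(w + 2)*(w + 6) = w^3 + 7*w^2 + 4*w - 12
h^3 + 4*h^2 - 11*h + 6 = (h - 1)^2*(h + 6)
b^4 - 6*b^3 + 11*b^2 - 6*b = b*(b - 3)*(b - 2)*(b - 1)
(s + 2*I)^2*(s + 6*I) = s^3 + 10*I*s^2 - 28*s - 24*I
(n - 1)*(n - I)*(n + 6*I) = n^3 - n^2 + 5*I*n^2 + 6*n - 5*I*n - 6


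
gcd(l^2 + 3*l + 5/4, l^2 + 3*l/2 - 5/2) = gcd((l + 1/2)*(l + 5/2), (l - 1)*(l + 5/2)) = l + 5/2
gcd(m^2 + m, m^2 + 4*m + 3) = m + 1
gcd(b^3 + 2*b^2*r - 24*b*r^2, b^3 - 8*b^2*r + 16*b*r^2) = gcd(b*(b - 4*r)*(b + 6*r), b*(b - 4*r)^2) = -b^2 + 4*b*r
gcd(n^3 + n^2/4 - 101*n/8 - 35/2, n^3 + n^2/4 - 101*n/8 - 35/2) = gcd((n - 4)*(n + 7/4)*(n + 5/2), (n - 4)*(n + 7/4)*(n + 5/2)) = n^3 + n^2/4 - 101*n/8 - 35/2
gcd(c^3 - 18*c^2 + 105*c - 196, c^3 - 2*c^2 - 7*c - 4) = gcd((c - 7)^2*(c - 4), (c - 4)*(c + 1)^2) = c - 4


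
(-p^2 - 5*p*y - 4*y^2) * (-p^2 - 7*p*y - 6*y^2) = p^4 + 12*p^3*y + 45*p^2*y^2 + 58*p*y^3 + 24*y^4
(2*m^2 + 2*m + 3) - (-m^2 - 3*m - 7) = 3*m^2 + 5*m + 10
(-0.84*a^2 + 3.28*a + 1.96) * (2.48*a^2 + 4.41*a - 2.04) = -2.0832*a^4 + 4.43*a^3 + 21.0392*a^2 + 1.9524*a - 3.9984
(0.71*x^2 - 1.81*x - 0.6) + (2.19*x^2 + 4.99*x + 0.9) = 2.9*x^2 + 3.18*x + 0.3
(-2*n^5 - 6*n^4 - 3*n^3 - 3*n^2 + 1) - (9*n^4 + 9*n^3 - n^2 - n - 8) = -2*n^5 - 15*n^4 - 12*n^3 - 2*n^2 + n + 9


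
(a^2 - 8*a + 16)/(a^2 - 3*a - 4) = (a - 4)/(a + 1)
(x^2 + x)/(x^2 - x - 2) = x/(x - 2)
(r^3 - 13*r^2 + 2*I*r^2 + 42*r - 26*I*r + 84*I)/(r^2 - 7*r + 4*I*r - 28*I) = (r^2 + 2*r*(-3 + I) - 12*I)/(r + 4*I)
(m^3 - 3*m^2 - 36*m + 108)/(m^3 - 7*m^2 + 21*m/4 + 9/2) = 4*(m^2 + 3*m - 18)/(4*m^2 - 4*m - 3)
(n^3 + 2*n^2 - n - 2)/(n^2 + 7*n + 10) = (n^2 - 1)/(n + 5)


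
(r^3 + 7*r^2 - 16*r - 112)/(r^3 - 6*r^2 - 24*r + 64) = (r^2 + 3*r - 28)/(r^2 - 10*r + 16)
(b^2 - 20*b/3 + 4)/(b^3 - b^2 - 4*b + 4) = (b^2 - 20*b/3 + 4)/(b^3 - b^2 - 4*b + 4)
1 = 1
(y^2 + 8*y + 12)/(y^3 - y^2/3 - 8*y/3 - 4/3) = 3*(y^2 + 8*y + 12)/(3*y^3 - y^2 - 8*y - 4)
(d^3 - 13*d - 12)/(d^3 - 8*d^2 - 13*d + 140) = (d^3 - 13*d - 12)/(d^3 - 8*d^2 - 13*d + 140)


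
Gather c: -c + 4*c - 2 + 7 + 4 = 3*c + 9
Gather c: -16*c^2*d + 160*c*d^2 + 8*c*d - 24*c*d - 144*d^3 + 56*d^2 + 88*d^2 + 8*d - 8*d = -16*c^2*d + c*(160*d^2 - 16*d) - 144*d^3 + 144*d^2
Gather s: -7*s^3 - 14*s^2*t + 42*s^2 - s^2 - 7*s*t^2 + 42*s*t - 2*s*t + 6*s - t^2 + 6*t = -7*s^3 + s^2*(41 - 14*t) + s*(-7*t^2 + 40*t + 6) - t^2 + 6*t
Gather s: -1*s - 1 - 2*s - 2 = -3*s - 3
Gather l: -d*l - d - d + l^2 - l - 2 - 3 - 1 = -2*d + l^2 + l*(-d - 1) - 6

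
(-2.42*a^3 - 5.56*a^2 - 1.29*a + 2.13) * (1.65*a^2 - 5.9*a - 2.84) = -3.993*a^5 + 5.104*a^4 + 37.5483*a^3 + 26.9159*a^2 - 8.9034*a - 6.0492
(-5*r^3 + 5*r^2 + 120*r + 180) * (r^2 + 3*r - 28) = -5*r^5 - 10*r^4 + 275*r^3 + 400*r^2 - 2820*r - 5040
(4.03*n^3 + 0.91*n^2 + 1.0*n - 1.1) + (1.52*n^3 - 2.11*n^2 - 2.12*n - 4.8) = 5.55*n^3 - 1.2*n^2 - 1.12*n - 5.9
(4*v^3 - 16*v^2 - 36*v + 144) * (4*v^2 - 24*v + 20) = 16*v^5 - 160*v^4 + 320*v^3 + 1120*v^2 - 4176*v + 2880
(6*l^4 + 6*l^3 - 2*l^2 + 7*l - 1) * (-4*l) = -24*l^5 - 24*l^4 + 8*l^3 - 28*l^2 + 4*l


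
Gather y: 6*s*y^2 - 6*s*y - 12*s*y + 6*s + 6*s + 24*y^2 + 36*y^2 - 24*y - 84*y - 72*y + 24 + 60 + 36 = 12*s + y^2*(6*s + 60) + y*(-18*s - 180) + 120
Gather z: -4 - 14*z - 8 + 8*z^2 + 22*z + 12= 8*z^2 + 8*z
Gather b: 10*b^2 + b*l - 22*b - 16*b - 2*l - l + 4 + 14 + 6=10*b^2 + b*(l - 38) - 3*l + 24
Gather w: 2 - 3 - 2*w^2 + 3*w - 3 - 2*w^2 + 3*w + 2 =-4*w^2 + 6*w - 2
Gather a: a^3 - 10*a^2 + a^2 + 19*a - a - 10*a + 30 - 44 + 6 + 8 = a^3 - 9*a^2 + 8*a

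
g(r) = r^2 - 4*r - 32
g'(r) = 2*r - 4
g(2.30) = -35.91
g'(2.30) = 0.60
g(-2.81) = -12.86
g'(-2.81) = -9.62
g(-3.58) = -4.86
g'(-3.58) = -11.16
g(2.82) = -35.33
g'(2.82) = 1.64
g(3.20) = -34.56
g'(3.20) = 2.40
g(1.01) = -35.02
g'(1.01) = -1.98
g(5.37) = -24.64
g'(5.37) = 6.74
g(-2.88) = -12.19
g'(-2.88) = -9.76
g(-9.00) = 85.00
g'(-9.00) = -22.00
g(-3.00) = -11.00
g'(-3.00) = -10.00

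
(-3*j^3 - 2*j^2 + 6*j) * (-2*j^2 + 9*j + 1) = 6*j^5 - 23*j^4 - 33*j^3 + 52*j^2 + 6*j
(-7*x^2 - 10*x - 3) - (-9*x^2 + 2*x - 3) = 2*x^2 - 12*x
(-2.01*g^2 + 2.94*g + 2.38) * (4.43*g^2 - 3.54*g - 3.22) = -8.9043*g^4 + 20.1396*g^3 + 6.608*g^2 - 17.892*g - 7.6636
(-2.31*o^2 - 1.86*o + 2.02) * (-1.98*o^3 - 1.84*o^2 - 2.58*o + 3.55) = 4.5738*o^5 + 7.9332*o^4 + 5.3826*o^3 - 7.1185*o^2 - 11.8146*o + 7.171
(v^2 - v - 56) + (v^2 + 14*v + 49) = 2*v^2 + 13*v - 7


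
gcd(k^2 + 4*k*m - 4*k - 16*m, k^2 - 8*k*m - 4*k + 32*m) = k - 4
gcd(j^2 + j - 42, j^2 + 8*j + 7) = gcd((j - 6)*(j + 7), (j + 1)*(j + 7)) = j + 7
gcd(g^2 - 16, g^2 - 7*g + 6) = 1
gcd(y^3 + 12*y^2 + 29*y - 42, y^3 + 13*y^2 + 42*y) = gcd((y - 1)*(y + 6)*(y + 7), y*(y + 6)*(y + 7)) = y^2 + 13*y + 42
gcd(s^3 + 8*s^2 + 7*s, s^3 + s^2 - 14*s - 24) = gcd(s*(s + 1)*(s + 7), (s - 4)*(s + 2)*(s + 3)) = 1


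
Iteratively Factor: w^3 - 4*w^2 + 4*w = (w - 2)*(w^2 - 2*w) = w*(w - 2)*(w - 2)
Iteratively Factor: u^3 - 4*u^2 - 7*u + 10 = (u - 1)*(u^2 - 3*u - 10) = (u - 1)*(u + 2)*(u - 5)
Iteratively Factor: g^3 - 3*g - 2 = (g - 2)*(g^2 + 2*g + 1) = (g - 2)*(g + 1)*(g + 1)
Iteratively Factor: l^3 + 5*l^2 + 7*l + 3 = (l + 1)*(l^2 + 4*l + 3) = (l + 1)*(l + 3)*(l + 1)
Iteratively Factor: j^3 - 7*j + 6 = (j - 2)*(j^2 + 2*j - 3) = (j - 2)*(j - 1)*(j + 3)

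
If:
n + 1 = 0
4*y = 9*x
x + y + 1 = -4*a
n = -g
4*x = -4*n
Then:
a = -17/16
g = 1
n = -1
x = 1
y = 9/4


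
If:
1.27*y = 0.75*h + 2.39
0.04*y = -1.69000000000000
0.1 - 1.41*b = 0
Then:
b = 0.07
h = -74.73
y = -42.25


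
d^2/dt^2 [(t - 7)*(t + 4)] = 2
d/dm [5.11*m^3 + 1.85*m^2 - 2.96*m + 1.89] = 15.33*m^2 + 3.7*m - 2.96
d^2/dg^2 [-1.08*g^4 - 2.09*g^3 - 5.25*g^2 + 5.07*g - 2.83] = -12.96*g^2 - 12.54*g - 10.5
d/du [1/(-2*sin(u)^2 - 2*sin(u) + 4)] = (2*sin(u) + 1)*cos(u)/(2*(sin(u)^2 + sin(u) - 2)^2)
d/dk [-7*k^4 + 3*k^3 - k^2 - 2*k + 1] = -28*k^3 + 9*k^2 - 2*k - 2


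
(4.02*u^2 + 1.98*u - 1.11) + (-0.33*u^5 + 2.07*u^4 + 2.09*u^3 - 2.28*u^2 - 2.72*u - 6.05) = -0.33*u^5 + 2.07*u^4 + 2.09*u^3 + 1.74*u^2 - 0.74*u - 7.16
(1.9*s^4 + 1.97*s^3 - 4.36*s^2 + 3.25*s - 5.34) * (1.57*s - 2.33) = 2.983*s^5 - 1.3341*s^4 - 11.4353*s^3 + 15.2613*s^2 - 15.9563*s + 12.4422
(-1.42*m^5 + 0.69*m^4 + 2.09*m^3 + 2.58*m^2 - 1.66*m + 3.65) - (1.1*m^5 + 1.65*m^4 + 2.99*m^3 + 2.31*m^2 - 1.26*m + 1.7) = -2.52*m^5 - 0.96*m^4 - 0.9*m^3 + 0.27*m^2 - 0.4*m + 1.95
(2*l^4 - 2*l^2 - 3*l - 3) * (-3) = -6*l^4 + 6*l^2 + 9*l + 9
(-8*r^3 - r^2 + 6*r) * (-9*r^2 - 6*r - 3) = 72*r^5 + 57*r^4 - 24*r^3 - 33*r^2 - 18*r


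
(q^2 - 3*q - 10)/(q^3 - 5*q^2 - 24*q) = (-q^2 + 3*q + 10)/(q*(-q^2 + 5*q + 24))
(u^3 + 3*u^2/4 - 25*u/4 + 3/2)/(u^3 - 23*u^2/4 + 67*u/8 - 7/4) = 2*(u + 3)/(2*u - 7)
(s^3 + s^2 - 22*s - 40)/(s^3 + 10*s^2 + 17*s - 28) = (s^2 - 3*s - 10)/(s^2 + 6*s - 7)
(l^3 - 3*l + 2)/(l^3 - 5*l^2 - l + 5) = (l^2 + l - 2)/(l^2 - 4*l - 5)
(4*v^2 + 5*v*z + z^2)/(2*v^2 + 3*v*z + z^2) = (4*v + z)/(2*v + z)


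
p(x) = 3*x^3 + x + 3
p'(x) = 9*x^2 + 1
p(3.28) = 112.14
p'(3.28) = 97.83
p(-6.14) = -697.57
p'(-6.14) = 340.30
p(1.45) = 13.60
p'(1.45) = 19.92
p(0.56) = 4.09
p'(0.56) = 3.82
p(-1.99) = -22.63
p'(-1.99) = 36.64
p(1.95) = 27.19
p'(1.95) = 35.22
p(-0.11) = 2.89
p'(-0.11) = 1.11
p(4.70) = 319.17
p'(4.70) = 199.81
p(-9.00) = -2193.00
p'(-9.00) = 730.00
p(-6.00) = -651.00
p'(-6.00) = 325.00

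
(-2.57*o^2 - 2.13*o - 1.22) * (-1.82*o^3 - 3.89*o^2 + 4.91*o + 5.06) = 4.6774*o^5 + 13.8739*o^4 - 2.1126*o^3 - 18.7167*o^2 - 16.768*o - 6.1732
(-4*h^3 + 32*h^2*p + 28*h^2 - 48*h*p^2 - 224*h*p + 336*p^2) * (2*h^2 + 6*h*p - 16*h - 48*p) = -8*h^5 + 40*h^4*p + 120*h^4 + 96*h^3*p^2 - 600*h^3*p - 448*h^3 - 288*h^2*p^3 - 1440*h^2*p^2 + 2240*h^2*p + 4320*h*p^3 + 5376*h*p^2 - 16128*p^3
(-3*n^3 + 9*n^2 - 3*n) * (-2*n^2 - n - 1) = 6*n^5 - 15*n^4 - 6*n^2 + 3*n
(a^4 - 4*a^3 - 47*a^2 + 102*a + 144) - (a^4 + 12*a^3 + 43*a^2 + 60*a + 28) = -16*a^3 - 90*a^2 + 42*a + 116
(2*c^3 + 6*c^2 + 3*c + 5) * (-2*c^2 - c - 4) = -4*c^5 - 14*c^4 - 20*c^3 - 37*c^2 - 17*c - 20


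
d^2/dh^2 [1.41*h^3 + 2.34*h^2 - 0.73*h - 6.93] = 8.46*h + 4.68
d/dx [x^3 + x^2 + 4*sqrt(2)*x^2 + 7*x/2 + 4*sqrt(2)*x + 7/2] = 3*x^2 + 2*x + 8*sqrt(2)*x + 7/2 + 4*sqrt(2)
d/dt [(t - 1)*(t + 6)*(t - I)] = 3*t^2 + 2*t*(5 - I) - 6 - 5*I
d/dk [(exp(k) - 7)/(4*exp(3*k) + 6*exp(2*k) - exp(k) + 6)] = (-(exp(k) - 7)*(12*exp(2*k) + 12*exp(k) - 1) + 4*exp(3*k) + 6*exp(2*k) - exp(k) + 6)*exp(k)/(4*exp(3*k) + 6*exp(2*k) - exp(k) + 6)^2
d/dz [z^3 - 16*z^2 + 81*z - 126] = 3*z^2 - 32*z + 81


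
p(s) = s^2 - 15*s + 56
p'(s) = 2*s - 15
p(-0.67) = 66.50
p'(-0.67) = -16.34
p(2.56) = 24.15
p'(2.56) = -9.88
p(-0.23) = 59.50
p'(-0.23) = -15.46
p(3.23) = 17.98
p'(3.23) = -8.54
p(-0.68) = 66.66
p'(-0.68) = -16.36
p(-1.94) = 88.86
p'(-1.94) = -18.88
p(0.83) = 44.24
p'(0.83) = -13.34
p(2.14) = 28.48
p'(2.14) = -10.72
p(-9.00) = 272.00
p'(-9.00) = -33.00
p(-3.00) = 110.00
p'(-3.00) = -21.00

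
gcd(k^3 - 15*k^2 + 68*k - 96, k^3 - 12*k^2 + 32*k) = k^2 - 12*k + 32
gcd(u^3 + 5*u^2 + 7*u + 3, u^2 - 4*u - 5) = u + 1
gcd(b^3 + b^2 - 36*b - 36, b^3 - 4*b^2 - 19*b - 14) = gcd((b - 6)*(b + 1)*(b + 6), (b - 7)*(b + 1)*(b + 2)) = b + 1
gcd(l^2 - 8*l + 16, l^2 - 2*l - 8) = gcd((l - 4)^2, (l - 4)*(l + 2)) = l - 4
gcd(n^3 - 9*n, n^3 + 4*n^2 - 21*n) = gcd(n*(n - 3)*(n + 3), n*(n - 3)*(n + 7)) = n^2 - 3*n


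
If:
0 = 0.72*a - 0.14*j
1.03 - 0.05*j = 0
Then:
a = 4.01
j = 20.60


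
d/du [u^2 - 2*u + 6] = 2*u - 2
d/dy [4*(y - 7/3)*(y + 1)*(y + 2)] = 12*y^2 + 16*y/3 - 20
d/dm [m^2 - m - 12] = 2*m - 1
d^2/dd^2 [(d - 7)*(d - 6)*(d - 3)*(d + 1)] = 12*d^2 - 90*d + 130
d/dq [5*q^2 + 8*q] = 10*q + 8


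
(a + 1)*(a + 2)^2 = a^3 + 5*a^2 + 8*a + 4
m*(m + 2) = m^2 + 2*m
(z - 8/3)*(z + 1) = z^2 - 5*z/3 - 8/3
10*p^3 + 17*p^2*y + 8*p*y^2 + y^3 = (p + y)*(2*p + y)*(5*p + y)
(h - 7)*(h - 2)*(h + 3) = h^3 - 6*h^2 - 13*h + 42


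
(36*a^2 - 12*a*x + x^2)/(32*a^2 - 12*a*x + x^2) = (36*a^2 - 12*a*x + x^2)/(32*a^2 - 12*a*x + x^2)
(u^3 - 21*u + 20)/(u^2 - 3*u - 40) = (u^2 - 5*u + 4)/(u - 8)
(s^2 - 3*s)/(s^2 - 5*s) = (s - 3)/(s - 5)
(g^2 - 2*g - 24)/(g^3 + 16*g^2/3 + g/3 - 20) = 3*(g - 6)/(3*g^2 + 4*g - 15)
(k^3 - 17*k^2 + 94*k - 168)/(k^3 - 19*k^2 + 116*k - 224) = (k - 6)/(k - 8)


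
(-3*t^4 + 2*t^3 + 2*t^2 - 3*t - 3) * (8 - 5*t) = 15*t^5 - 34*t^4 + 6*t^3 + 31*t^2 - 9*t - 24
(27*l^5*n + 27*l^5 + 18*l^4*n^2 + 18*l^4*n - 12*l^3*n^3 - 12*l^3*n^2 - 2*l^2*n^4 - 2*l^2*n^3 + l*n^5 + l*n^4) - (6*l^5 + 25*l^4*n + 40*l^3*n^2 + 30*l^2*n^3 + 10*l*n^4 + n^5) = 27*l^5*n + 21*l^5 + 18*l^4*n^2 - 7*l^4*n - 12*l^3*n^3 - 52*l^3*n^2 - 2*l^2*n^4 - 32*l^2*n^3 + l*n^5 - 9*l*n^4 - n^5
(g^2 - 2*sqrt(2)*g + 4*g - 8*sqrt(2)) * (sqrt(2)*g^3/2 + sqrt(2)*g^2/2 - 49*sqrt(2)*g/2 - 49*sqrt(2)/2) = sqrt(2)*g^5/2 - 2*g^4 + 5*sqrt(2)*g^4/2 - 45*sqrt(2)*g^3/2 - 10*g^3 - 245*sqrt(2)*g^2/2 + 90*g^2 - 98*sqrt(2)*g + 490*g + 392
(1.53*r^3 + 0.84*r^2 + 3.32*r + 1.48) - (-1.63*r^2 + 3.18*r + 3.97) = 1.53*r^3 + 2.47*r^2 + 0.14*r - 2.49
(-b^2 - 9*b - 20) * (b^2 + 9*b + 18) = -b^4 - 18*b^3 - 119*b^2 - 342*b - 360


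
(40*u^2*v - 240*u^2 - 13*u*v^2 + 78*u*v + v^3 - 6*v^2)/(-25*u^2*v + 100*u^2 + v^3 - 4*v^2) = (-8*u*v + 48*u + v^2 - 6*v)/(5*u*v - 20*u + v^2 - 4*v)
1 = 1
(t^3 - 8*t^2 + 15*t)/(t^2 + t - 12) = t*(t - 5)/(t + 4)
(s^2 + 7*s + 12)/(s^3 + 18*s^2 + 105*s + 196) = (s + 3)/(s^2 + 14*s + 49)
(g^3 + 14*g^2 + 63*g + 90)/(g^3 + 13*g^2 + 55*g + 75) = (g + 6)/(g + 5)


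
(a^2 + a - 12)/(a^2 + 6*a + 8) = (a - 3)/(a + 2)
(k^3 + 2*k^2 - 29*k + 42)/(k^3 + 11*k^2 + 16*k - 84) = (k - 3)/(k + 6)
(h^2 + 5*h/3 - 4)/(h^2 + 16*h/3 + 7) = (3*h - 4)/(3*h + 7)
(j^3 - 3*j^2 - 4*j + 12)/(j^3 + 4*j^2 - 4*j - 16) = (j - 3)/(j + 4)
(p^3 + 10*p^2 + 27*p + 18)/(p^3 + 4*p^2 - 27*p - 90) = (p + 1)/(p - 5)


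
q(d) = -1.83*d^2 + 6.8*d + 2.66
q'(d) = 6.8 - 3.66*d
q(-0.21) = 1.15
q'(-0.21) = 7.57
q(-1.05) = -6.50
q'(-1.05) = 10.64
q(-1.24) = -8.59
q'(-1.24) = 11.34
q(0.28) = 4.42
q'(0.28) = 5.78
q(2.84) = 7.21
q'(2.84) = -3.59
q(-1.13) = -7.36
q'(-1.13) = 10.94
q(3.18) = 5.78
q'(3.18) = -4.84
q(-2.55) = -26.58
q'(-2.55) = 16.13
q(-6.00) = -104.02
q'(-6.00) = 28.76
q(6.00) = -22.42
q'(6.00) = -15.16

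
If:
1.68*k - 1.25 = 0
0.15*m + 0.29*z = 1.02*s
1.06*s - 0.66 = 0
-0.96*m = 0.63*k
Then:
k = 0.74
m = -0.49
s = 0.62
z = 2.44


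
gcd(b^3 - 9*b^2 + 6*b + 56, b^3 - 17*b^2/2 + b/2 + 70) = b^2 - 11*b + 28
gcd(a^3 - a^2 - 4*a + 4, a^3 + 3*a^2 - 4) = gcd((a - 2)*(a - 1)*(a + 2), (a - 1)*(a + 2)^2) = a^2 + a - 2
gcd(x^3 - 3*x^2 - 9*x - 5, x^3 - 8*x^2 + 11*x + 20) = x^2 - 4*x - 5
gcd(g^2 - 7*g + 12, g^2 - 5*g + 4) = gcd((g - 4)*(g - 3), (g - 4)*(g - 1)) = g - 4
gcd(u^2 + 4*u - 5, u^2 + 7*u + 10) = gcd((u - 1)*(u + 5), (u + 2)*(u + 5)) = u + 5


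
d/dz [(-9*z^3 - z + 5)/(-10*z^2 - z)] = (90*z^4 + 18*z^3 - 10*z^2 + 100*z + 5)/(z^2*(100*z^2 + 20*z + 1))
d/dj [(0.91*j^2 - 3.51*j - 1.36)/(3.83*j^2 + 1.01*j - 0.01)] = (14.3624*j^2 + 10.3994*j + 1.4087)/(14.6689*j^4 + 7.7366*j^3 + 0.9435*j^2 - 0.0202*j + 0.0001)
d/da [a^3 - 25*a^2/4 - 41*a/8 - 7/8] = 3*a^2 - 25*a/2 - 41/8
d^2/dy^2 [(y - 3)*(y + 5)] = 2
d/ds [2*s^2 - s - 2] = 4*s - 1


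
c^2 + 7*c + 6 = (c + 1)*(c + 6)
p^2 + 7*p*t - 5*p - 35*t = (p - 5)*(p + 7*t)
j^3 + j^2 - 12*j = j*(j - 3)*(j + 4)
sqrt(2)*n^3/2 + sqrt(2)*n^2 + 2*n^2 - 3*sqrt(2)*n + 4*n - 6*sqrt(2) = (n - sqrt(2))*(n + 3*sqrt(2))*(sqrt(2)*n/2 + sqrt(2))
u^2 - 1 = (u - 1)*(u + 1)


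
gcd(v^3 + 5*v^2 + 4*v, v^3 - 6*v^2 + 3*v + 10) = v + 1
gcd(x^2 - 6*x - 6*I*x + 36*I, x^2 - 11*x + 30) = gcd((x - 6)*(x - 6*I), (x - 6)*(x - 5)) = x - 6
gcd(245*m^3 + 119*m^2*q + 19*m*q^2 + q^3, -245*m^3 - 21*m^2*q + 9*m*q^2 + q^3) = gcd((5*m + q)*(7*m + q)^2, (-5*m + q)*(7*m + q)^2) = 49*m^2 + 14*m*q + q^2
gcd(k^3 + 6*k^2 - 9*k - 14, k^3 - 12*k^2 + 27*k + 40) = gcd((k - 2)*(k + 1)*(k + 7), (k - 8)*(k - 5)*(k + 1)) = k + 1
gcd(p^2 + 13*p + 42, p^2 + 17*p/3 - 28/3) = p + 7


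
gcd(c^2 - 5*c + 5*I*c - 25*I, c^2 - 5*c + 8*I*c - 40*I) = c - 5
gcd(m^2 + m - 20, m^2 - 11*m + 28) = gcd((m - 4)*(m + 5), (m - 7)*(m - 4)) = m - 4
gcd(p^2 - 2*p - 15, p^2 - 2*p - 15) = p^2 - 2*p - 15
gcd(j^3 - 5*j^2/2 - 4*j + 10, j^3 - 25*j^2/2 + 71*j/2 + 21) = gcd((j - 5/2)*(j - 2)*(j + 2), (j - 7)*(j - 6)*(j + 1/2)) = 1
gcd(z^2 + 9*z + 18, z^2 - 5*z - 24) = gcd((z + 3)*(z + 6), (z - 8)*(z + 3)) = z + 3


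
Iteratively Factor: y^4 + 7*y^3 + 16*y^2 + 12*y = (y + 2)*(y^3 + 5*y^2 + 6*y) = y*(y + 2)*(y^2 + 5*y + 6) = y*(y + 2)^2*(y + 3)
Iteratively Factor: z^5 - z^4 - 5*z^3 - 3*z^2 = (z + 1)*(z^4 - 2*z^3 - 3*z^2) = (z - 3)*(z + 1)*(z^3 + z^2) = z*(z - 3)*(z + 1)*(z^2 + z) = z^2*(z - 3)*(z + 1)*(z + 1)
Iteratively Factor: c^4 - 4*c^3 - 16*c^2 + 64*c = (c)*(c^3 - 4*c^2 - 16*c + 64) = c*(c - 4)*(c^2 - 16) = c*(c - 4)^2*(c + 4)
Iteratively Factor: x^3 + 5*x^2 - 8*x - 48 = (x - 3)*(x^2 + 8*x + 16) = (x - 3)*(x + 4)*(x + 4)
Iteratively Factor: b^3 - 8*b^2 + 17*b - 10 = (b - 5)*(b^2 - 3*b + 2) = (b - 5)*(b - 1)*(b - 2)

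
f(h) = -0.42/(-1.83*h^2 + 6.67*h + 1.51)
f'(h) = -0.42*(3.66*h - 6.67)/(-1.83*h^2 + 6.67*h + 1.51)^2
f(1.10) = -0.06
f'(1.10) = 0.03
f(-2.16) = 0.02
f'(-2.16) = 0.01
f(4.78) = 0.05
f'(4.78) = -0.06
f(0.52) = -0.09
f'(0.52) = 0.10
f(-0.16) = -1.06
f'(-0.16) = 19.44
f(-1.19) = 0.05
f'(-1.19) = 0.06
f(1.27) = -0.06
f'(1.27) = 0.02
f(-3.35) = 0.01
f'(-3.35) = 0.00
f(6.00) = 0.02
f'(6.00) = -0.01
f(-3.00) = 0.01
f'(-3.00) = 0.01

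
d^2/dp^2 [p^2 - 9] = 2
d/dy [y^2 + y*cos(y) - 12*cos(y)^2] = -y*sin(y) + 2*y + 12*sin(2*y) + cos(y)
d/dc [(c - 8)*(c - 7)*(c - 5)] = 3*c^2 - 40*c + 131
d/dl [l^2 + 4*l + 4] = 2*l + 4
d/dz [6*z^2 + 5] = 12*z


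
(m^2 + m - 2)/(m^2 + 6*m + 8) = (m - 1)/(m + 4)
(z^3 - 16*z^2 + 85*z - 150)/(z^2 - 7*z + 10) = (z^2 - 11*z + 30)/(z - 2)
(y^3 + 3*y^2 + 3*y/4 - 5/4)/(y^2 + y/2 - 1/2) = y + 5/2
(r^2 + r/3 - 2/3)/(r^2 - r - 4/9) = 3*(-3*r^2 - r + 2)/(-9*r^2 + 9*r + 4)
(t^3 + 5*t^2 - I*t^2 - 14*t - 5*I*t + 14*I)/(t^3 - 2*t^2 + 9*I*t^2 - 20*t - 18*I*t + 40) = (t^2 + t*(7 - I) - 7*I)/(t^2 + 9*I*t - 20)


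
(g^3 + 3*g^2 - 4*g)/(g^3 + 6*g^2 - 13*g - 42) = g*(g^2 + 3*g - 4)/(g^3 + 6*g^2 - 13*g - 42)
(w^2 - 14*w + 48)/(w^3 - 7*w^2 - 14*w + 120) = (w - 8)/(w^2 - w - 20)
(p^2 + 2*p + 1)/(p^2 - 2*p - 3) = (p + 1)/(p - 3)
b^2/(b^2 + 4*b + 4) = b^2/(b^2 + 4*b + 4)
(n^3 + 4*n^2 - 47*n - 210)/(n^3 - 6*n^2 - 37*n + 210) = (n + 5)/(n - 5)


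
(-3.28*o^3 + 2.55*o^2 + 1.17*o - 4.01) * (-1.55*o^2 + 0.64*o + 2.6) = 5.084*o^5 - 6.0517*o^4 - 8.7095*o^3 + 13.5943*o^2 + 0.4756*o - 10.426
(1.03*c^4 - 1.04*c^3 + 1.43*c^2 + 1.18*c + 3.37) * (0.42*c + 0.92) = 0.4326*c^5 + 0.5108*c^4 - 0.3562*c^3 + 1.8112*c^2 + 2.501*c + 3.1004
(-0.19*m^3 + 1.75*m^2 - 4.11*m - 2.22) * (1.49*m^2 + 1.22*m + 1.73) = -0.2831*m^5 + 2.3757*m^4 - 4.3176*m^3 - 5.2945*m^2 - 9.8187*m - 3.8406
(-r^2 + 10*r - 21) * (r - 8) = -r^3 + 18*r^2 - 101*r + 168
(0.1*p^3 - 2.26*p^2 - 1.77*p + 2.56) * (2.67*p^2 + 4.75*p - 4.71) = 0.267*p^5 - 5.5592*p^4 - 15.9319*p^3 + 9.0723*p^2 + 20.4967*p - 12.0576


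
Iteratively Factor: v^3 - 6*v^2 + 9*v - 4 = (v - 1)*(v^2 - 5*v + 4) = (v - 1)^2*(v - 4)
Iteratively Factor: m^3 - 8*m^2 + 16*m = (m - 4)*(m^2 - 4*m) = m*(m - 4)*(m - 4)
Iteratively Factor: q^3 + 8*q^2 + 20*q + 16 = (q + 2)*(q^2 + 6*q + 8) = (q + 2)*(q + 4)*(q + 2)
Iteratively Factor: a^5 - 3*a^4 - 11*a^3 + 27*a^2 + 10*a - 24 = (a + 1)*(a^4 - 4*a^3 - 7*a^2 + 34*a - 24) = (a + 1)*(a + 3)*(a^3 - 7*a^2 + 14*a - 8) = (a - 1)*(a + 1)*(a + 3)*(a^2 - 6*a + 8) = (a - 4)*(a - 1)*(a + 1)*(a + 3)*(a - 2)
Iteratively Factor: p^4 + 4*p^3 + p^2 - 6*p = (p + 3)*(p^3 + p^2 - 2*p) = (p - 1)*(p + 3)*(p^2 + 2*p) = (p - 1)*(p + 2)*(p + 3)*(p)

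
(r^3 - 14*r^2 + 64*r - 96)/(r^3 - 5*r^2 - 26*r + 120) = (r - 4)/(r + 5)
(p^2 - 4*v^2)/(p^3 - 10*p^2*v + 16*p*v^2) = (p + 2*v)/(p*(p - 8*v))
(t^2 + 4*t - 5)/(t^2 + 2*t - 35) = (t^2 + 4*t - 5)/(t^2 + 2*t - 35)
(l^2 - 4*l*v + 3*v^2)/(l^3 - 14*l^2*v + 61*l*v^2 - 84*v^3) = (l - v)/(l^2 - 11*l*v + 28*v^2)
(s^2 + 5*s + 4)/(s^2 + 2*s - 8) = (s + 1)/(s - 2)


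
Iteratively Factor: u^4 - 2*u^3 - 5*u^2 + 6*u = (u - 3)*(u^3 + u^2 - 2*u) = u*(u - 3)*(u^2 + u - 2) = u*(u - 3)*(u - 1)*(u + 2)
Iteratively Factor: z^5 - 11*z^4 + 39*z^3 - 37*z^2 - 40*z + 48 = (z - 3)*(z^4 - 8*z^3 + 15*z^2 + 8*z - 16) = (z - 3)*(z - 1)*(z^3 - 7*z^2 + 8*z + 16) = (z - 4)*(z - 3)*(z - 1)*(z^2 - 3*z - 4) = (z - 4)*(z - 3)*(z - 1)*(z + 1)*(z - 4)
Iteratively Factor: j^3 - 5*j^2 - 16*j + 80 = (j - 4)*(j^2 - j - 20) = (j - 4)*(j + 4)*(j - 5)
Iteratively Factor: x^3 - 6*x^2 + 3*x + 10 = (x - 5)*(x^2 - x - 2) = (x - 5)*(x + 1)*(x - 2)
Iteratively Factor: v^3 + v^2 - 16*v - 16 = (v + 1)*(v^2 - 16) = (v - 4)*(v + 1)*(v + 4)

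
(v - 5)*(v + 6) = v^2 + v - 30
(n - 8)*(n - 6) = n^2 - 14*n + 48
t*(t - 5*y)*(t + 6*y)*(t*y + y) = t^4*y + t^3*y^2 + t^3*y - 30*t^2*y^3 + t^2*y^2 - 30*t*y^3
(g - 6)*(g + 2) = g^2 - 4*g - 12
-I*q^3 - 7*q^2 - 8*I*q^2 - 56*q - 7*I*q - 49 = (q + 7)*(q - 7*I)*(-I*q - I)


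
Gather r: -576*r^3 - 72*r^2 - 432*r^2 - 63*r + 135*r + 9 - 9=-576*r^3 - 504*r^2 + 72*r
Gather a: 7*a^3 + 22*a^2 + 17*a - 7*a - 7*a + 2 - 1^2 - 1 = 7*a^3 + 22*a^2 + 3*a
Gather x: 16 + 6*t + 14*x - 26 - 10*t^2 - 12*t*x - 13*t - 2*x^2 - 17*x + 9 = -10*t^2 - 7*t - 2*x^2 + x*(-12*t - 3) - 1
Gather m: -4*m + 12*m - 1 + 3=8*m + 2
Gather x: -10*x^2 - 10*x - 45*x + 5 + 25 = -10*x^2 - 55*x + 30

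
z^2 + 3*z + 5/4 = (z + 1/2)*(z + 5/2)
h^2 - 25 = (h - 5)*(h + 5)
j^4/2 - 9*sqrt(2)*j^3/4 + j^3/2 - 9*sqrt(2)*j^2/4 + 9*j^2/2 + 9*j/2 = j*(j/2 + 1/2)*(j - 3*sqrt(2))*(j - 3*sqrt(2)/2)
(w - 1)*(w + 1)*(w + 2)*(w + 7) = w^4 + 9*w^3 + 13*w^2 - 9*w - 14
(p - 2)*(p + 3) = p^2 + p - 6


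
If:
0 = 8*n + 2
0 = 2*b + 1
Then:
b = -1/2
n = -1/4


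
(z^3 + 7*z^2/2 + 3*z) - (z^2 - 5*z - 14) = z^3 + 5*z^2/2 + 8*z + 14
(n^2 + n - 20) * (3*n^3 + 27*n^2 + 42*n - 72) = 3*n^5 + 30*n^4 + 9*n^3 - 570*n^2 - 912*n + 1440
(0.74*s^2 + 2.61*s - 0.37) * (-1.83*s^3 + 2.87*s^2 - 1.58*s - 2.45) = -1.3542*s^5 - 2.6525*s^4 + 6.9986*s^3 - 6.9987*s^2 - 5.8099*s + 0.9065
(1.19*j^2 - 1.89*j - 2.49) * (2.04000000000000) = 2.4276*j^2 - 3.8556*j - 5.0796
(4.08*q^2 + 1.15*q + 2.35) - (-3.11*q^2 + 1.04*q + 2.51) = 7.19*q^2 + 0.11*q - 0.16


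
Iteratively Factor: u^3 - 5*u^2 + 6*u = (u - 2)*(u^2 - 3*u) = (u - 3)*(u - 2)*(u)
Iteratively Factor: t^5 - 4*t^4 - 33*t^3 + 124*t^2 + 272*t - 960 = (t - 4)*(t^4 - 33*t^2 - 8*t + 240) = (t - 4)*(t + 4)*(t^3 - 4*t^2 - 17*t + 60) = (t - 4)*(t + 4)^2*(t^2 - 8*t + 15) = (t - 5)*(t - 4)*(t + 4)^2*(t - 3)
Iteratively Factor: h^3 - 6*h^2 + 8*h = (h)*(h^2 - 6*h + 8) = h*(h - 4)*(h - 2)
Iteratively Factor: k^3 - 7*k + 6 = (k - 1)*(k^2 + k - 6) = (k - 2)*(k - 1)*(k + 3)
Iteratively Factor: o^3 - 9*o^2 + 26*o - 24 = (o - 4)*(o^2 - 5*o + 6) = (o - 4)*(o - 2)*(o - 3)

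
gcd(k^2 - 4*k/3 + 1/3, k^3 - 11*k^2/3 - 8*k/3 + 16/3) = k - 1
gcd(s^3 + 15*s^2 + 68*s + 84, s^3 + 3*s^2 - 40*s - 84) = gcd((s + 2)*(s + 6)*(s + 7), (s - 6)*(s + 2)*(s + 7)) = s^2 + 9*s + 14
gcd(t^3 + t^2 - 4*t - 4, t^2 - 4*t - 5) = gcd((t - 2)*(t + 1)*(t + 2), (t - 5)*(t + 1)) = t + 1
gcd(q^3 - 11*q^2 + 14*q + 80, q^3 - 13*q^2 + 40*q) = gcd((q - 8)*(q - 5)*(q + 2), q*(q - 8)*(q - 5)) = q^2 - 13*q + 40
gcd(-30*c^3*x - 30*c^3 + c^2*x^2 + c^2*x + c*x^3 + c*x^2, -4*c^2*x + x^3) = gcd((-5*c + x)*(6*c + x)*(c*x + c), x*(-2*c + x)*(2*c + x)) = 1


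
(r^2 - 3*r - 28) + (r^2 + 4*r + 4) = 2*r^2 + r - 24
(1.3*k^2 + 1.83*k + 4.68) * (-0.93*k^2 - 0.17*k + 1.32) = -1.209*k^4 - 1.9229*k^3 - 2.9475*k^2 + 1.62*k + 6.1776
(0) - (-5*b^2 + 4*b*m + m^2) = 5*b^2 - 4*b*m - m^2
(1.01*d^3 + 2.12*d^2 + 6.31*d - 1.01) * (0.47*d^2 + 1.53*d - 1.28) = 0.4747*d^5 + 2.5417*d^4 + 4.9165*d^3 + 6.466*d^2 - 9.6221*d + 1.2928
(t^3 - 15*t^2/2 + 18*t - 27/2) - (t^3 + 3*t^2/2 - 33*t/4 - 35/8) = -9*t^2 + 105*t/4 - 73/8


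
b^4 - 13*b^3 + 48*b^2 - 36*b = b*(b - 6)^2*(b - 1)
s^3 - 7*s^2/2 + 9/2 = (s - 3)*(s - 3/2)*(s + 1)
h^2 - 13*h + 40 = (h - 8)*(h - 5)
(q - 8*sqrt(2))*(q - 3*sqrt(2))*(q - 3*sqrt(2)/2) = q^3 - 25*sqrt(2)*q^2/2 + 81*q - 72*sqrt(2)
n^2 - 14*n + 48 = (n - 8)*(n - 6)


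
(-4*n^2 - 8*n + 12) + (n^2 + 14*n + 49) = -3*n^2 + 6*n + 61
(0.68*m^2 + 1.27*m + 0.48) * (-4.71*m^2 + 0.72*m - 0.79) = -3.2028*m^4 - 5.4921*m^3 - 1.8836*m^2 - 0.6577*m - 0.3792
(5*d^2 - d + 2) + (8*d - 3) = 5*d^2 + 7*d - 1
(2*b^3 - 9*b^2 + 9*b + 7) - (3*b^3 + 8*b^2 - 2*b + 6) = -b^3 - 17*b^2 + 11*b + 1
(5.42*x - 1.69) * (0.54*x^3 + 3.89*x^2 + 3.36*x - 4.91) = 2.9268*x^4 + 20.1712*x^3 + 11.6371*x^2 - 32.2906*x + 8.2979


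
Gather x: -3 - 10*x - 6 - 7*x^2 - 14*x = -7*x^2 - 24*x - 9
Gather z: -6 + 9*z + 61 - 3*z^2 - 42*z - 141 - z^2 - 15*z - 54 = -4*z^2 - 48*z - 140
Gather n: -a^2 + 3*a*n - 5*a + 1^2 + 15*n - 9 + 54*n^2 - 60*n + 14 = -a^2 - 5*a + 54*n^2 + n*(3*a - 45) + 6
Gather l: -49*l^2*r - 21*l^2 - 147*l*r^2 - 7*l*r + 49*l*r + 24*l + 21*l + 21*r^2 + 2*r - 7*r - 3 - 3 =l^2*(-49*r - 21) + l*(-147*r^2 + 42*r + 45) + 21*r^2 - 5*r - 6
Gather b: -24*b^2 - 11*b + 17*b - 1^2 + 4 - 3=-24*b^2 + 6*b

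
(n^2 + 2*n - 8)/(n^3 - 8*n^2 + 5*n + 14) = (n + 4)/(n^2 - 6*n - 7)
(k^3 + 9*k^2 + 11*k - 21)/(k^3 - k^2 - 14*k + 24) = (k^3 + 9*k^2 + 11*k - 21)/(k^3 - k^2 - 14*k + 24)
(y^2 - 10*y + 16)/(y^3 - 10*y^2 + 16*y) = 1/y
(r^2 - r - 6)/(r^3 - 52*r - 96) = (r - 3)/(r^2 - 2*r - 48)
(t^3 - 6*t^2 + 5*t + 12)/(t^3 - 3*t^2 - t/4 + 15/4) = 4*(t^2 - 7*t + 12)/(4*t^2 - 16*t + 15)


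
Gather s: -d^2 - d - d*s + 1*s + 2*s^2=-d^2 - d + 2*s^2 + s*(1 - d)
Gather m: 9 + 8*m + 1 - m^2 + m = -m^2 + 9*m + 10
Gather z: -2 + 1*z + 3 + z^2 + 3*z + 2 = z^2 + 4*z + 3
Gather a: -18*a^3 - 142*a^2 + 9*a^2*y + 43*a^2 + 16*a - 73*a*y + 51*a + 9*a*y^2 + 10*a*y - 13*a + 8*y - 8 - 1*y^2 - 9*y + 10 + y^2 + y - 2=-18*a^3 + a^2*(9*y - 99) + a*(9*y^2 - 63*y + 54)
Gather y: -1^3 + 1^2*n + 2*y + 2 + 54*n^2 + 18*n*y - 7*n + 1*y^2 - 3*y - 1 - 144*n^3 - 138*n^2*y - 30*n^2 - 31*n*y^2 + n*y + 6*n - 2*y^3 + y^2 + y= -144*n^3 + 24*n^2 - 2*y^3 + y^2*(2 - 31*n) + y*(-138*n^2 + 19*n)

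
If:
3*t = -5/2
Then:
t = -5/6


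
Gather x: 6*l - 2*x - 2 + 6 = 6*l - 2*x + 4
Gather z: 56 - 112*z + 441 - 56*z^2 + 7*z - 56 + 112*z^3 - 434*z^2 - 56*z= 112*z^3 - 490*z^2 - 161*z + 441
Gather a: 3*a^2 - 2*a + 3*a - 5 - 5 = 3*a^2 + a - 10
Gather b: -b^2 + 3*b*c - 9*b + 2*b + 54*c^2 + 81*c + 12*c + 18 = -b^2 + b*(3*c - 7) + 54*c^2 + 93*c + 18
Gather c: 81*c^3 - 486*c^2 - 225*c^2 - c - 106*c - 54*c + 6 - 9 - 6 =81*c^3 - 711*c^2 - 161*c - 9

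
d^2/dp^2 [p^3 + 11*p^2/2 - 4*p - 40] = 6*p + 11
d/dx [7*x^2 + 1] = 14*x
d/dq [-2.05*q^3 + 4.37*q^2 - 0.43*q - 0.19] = -6.15*q^2 + 8.74*q - 0.43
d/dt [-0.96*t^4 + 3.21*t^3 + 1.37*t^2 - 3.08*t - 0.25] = -3.84*t^3 + 9.63*t^2 + 2.74*t - 3.08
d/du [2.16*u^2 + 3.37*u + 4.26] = 4.32*u + 3.37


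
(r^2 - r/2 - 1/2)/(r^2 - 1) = (r + 1/2)/(r + 1)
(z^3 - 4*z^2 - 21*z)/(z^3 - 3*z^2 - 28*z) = (z + 3)/(z + 4)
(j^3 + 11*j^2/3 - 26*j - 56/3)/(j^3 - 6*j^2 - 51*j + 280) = (3*j^2 - 10*j - 8)/(3*(j^2 - 13*j + 40))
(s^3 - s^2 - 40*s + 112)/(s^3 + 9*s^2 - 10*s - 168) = (s - 4)/(s + 6)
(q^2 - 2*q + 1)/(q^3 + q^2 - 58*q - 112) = (q^2 - 2*q + 1)/(q^3 + q^2 - 58*q - 112)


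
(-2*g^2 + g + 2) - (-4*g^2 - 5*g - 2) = 2*g^2 + 6*g + 4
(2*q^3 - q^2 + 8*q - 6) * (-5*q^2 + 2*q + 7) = -10*q^5 + 9*q^4 - 28*q^3 + 39*q^2 + 44*q - 42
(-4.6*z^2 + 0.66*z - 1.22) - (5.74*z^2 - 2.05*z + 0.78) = -10.34*z^2 + 2.71*z - 2.0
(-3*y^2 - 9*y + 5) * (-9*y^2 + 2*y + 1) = 27*y^4 + 75*y^3 - 66*y^2 + y + 5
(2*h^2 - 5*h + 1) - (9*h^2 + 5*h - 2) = -7*h^2 - 10*h + 3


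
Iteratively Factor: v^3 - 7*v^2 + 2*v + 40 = (v + 2)*(v^2 - 9*v + 20) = (v - 5)*(v + 2)*(v - 4)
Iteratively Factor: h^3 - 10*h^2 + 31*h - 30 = (h - 2)*(h^2 - 8*h + 15) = (h - 5)*(h - 2)*(h - 3)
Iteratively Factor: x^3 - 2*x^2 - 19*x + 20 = (x - 5)*(x^2 + 3*x - 4) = (x - 5)*(x - 1)*(x + 4)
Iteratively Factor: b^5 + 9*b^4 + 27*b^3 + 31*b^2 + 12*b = (b + 4)*(b^4 + 5*b^3 + 7*b^2 + 3*b) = (b + 1)*(b + 4)*(b^3 + 4*b^2 + 3*b) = b*(b + 1)*(b + 4)*(b^2 + 4*b + 3) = b*(b + 1)^2*(b + 4)*(b + 3)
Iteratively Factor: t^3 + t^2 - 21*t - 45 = (t + 3)*(t^2 - 2*t - 15) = (t - 5)*(t + 3)*(t + 3)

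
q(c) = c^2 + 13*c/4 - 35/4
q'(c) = 2*c + 13/4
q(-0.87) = -10.82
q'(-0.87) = 1.51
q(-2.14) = -11.13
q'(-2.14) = -1.03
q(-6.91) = 16.54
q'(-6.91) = -10.57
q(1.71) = -0.27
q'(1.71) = 6.67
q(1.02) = -4.39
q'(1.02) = 5.29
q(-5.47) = 3.39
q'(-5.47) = -7.69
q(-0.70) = -10.54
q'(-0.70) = 1.85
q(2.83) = 8.46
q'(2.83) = 8.91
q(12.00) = 174.25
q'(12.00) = 27.25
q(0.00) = -8.75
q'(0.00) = 3.25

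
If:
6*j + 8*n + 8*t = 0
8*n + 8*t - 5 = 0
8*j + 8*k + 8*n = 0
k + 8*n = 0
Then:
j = -5/6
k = 20/21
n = -5/42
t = 125/168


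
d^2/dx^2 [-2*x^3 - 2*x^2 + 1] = -12*x - 4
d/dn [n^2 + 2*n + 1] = 2*n + 2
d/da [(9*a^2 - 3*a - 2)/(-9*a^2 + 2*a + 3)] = (-9*a^2 + 18*a - 5)/(81*a^4 - 36*a^3 - 50*a^2 + 12*a + 9)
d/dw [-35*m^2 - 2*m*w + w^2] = -2*m + 2*w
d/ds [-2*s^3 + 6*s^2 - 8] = 6*s*(2 - s)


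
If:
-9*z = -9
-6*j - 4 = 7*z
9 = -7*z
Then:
No Solution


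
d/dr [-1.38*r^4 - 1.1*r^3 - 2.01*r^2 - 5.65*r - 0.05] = -5.52*r^3 - 3.3*r^2 - 4.02*r - 5.65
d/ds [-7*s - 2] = -7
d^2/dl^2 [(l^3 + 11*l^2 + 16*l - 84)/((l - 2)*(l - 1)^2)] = 6*(5*l + 51)/(l^4 - 4*l^3 + 6*l^2 - 4*l + 1)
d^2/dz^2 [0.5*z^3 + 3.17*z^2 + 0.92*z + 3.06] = 3.0*z + 6.34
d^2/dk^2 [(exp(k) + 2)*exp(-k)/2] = exp(-k)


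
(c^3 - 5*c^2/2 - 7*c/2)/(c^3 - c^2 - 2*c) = (c - 7/2)/(c - 2)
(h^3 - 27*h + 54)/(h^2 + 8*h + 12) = (h^2 - 6*h + 9)/(h + 2)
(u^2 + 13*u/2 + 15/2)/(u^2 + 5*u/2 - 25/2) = (2*u + 3)/(2*u - 5)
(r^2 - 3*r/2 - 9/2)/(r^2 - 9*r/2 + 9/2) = (2*r + 3)/(2*r - 3)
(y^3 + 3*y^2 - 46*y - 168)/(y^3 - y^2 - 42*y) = (y + 4)/y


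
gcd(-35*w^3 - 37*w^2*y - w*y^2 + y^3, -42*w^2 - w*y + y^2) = -7*w + y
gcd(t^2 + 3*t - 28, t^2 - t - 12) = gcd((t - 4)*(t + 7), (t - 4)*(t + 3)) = t - 4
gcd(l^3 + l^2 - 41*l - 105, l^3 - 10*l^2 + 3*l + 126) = l^2 - 4*l - 21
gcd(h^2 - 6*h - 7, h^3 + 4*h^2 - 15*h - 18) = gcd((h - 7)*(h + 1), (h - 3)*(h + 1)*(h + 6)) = h + 1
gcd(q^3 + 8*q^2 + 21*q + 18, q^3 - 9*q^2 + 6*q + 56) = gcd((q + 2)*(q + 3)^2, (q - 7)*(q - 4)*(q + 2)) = q + 2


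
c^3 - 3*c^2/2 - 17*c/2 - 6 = (c - 4)*(c + 1)*(c + 3/2)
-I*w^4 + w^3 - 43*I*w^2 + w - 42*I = (w - 6*I)*(w - I)*(w + 7*I)*(-I*w + 1)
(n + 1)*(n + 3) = n^2 + 4*n + 3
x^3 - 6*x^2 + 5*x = x*(x - 5)*(x - 1)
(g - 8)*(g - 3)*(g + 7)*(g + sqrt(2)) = g^4 - 4*g^3 + sqrt(2)*g^3 - 53*g^2 - 4*sqrt(2)*g^2 - 53*sqrt(2)*g + 168*g + 168*sqrt(2)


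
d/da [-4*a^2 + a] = 1 - 8*a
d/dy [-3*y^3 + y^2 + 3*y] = -9*y^2 + 2*y + 3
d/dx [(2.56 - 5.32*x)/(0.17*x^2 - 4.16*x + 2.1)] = (0.9044*x^2 - 0.8704*x - 0.522399999999999)/(0.0289*x^4 - 1.4144*x^3 + 18.0196*x^2 - 17.472*x + 4.41)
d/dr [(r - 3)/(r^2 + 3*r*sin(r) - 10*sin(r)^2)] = (r^2 + 3*r*sin(r) + (3 - r)*(3*r*cos(r) + 2*r + 3*sin(r) - 10*sin(2*r)) - 10*sin(r)^2)/((r - 2*sin(r))^2*(r + 5*sin(r))^2)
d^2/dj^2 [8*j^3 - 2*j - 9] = 48*j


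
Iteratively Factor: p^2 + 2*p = (p + 2)*(p)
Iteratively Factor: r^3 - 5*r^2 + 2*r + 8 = (r - 4)*(r^2 - r - 2) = (r - 4)*(r + 1)*(r - 2)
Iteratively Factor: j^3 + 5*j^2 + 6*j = (j)*(j^2 + 5*j + 6) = j*(j + 2)*(j + 3)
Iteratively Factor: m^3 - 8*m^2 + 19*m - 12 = (m - 4)*(m^2 - 4*m + 3) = (m - 4)*(m - 3)*(m - 1)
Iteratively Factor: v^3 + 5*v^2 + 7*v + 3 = (v + 3)*(v^2 + 2*v + 1) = (v + 1)*(v + 3)*(v + 1)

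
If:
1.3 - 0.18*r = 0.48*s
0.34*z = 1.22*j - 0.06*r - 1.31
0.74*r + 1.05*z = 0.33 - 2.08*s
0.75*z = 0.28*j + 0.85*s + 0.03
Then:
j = 0.76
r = 18.23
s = -4.13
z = -4.36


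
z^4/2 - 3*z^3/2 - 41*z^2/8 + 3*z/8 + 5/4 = (z/2 + 1)*(z - 5)*(z - 1/2)*(z + 1/2)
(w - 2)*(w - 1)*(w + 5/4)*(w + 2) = w^4 + w^3/4 - 21*w^2/4 - w + 5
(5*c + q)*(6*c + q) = 30*c^2 + 11*c*q + q^2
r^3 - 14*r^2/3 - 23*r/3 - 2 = (r - 6)*(r + 1/3)*(r + 1)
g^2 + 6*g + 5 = (g + 1)*(g + 5)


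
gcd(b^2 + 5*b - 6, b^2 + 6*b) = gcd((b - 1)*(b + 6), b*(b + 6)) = b + 6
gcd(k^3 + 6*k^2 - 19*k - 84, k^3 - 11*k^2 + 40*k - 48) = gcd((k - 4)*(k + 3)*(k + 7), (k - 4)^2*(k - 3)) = k - 4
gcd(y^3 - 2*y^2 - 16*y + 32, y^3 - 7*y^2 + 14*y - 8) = y^2 - 6*y + 8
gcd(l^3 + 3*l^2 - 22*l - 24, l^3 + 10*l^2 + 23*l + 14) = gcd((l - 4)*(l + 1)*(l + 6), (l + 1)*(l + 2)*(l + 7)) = l + 1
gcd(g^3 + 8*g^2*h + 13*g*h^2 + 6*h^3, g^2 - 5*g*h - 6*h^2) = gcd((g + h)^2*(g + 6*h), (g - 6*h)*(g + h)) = g + h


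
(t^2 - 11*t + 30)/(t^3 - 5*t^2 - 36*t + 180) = 1/(t + 6)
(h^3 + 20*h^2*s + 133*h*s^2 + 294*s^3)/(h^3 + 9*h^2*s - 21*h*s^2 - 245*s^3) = (-h - 6*s)/(-h + 5*s)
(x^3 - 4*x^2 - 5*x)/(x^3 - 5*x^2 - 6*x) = (x - 5)/(x - 6)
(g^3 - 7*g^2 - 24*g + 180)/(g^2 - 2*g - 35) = (g^2 - 12*g + 36)/(g - 7)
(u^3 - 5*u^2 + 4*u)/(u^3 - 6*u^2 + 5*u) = (u - 4)/(u - 5)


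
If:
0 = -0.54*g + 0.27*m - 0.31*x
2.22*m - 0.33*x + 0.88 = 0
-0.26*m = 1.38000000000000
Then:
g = 16.31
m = -5.31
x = -33.04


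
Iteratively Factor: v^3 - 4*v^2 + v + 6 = (v - 2)*(v^2 - 2*v - 3) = (v - 3)*(v - 2)*(v + 1)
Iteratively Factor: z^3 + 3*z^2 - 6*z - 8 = (z - 2)*(z^2 + 5*z + 4) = (z - 2)*(z + 4)*(z + 1)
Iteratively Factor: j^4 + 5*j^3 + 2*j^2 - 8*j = (j - 1)*(j^3 + 6*j^2 + 8*j) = (j - 1)*(j + 4)*(j^2 + 2*j) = (j - 1)*(j + 2)*(j + 4)*(j)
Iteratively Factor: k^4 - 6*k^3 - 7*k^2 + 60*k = (k)*(k^3 - 6*k^2 - 7*k + 60) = k*(k + 3)*(k^2 - 9*k + 20) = k*(k - 5)*(k + 3)*(k - 4)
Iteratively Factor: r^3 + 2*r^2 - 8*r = (r)*(r^2 + 2*r - 8) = r*(r + 4)*(r - 2)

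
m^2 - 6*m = m*(m - 6)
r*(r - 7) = r^2 - 7*r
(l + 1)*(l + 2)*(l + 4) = l^3 + 7*l^2 + 14*l + 8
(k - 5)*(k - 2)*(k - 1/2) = k^3 - 15*k^2/2 + 27*k/2 - 5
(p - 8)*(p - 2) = p^2 - 10*p + 16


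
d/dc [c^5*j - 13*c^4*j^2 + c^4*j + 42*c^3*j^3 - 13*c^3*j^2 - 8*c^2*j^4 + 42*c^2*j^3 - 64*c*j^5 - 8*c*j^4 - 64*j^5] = j*(5*c^4 - 52*c^3*j + 4*c^3 + 126*c^2*j^2 - 39*c^2*j - 16*c*j^3 + 84*c*j^2 - 64*j^4 - 8*j^3)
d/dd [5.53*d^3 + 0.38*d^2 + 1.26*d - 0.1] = 16.59*d^2 + 0.76*d + 1.26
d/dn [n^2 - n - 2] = 2*n - 1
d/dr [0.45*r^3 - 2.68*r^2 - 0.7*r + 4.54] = 1.35*r^2 - 5.36*r - 0.7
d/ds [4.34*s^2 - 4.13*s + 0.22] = 8.68*s - 4.13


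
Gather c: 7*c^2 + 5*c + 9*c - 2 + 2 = 7*c^2 + 14*c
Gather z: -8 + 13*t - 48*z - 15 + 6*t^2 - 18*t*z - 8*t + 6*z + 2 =6*t^2 + 5*t + z*(-18*t - 42) - 21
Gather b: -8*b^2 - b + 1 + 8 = -8*b^2 - b + 9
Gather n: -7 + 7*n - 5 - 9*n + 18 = 6 - 2*n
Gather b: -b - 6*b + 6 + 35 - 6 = 35 - 7*b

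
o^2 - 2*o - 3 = (o - 3)*(o + 1)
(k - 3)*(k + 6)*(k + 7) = k^3 + 10*k^2 + 3*k - 126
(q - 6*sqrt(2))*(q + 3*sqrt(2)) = q^2 - 3*sqrt(2)*q - 36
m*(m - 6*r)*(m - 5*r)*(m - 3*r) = m^4 - 14*m^3*r + 63*m^2*r^2 - 90*m*r^3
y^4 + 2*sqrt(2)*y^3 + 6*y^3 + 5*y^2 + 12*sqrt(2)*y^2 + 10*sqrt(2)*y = y*(y + 1)*(y + 5)*(y + 2*sqrt(2))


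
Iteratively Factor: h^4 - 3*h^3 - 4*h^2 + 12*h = (h - 2)*(h^3 - h^2 - 6*h) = h*(h - 2)*(h^2 - h - 6) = h*(h - 3)*(h - 2)*(h + 2)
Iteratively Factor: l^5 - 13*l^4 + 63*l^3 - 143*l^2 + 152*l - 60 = (l - 1)*(l^4 - 12*l^3 + 51*l^2 - 92*l + 60) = (l - 2)*(l - 1)*(l^3 - 10*l^2 + 31*l - 30) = (l - 5)*(l - 2)*(l - 1)*(l^2 - 5*l + 6) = (l - 5)*(l - 2)^2*(l - 1)*(l - 3)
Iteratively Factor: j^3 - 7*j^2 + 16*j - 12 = (j - 2)*(j^2 - 5*j + 6) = (j - 2)^2*(j - 3)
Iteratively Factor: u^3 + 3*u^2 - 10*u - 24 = (u + 4)*(u^2 - u - 6) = (u + 2)*(u + 4)*(u - 3)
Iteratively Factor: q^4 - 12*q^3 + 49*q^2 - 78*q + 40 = (q - 5)*(q^3 - 7*q^2 + 14*q - 8) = (q - 5)*(q - 2)*(q^2 - 5*q + 4) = (q - 5)*(q - 4)*(q - 2)*(q - 1)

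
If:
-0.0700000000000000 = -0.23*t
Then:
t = 0.30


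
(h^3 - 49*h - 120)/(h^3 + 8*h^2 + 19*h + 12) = (h^2 - 3*h - 40)/(h^2 + 5*h + 4)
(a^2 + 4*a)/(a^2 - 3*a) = (a + 4)/(a - 3)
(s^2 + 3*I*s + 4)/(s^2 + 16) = (s - I)/(s - 4*I)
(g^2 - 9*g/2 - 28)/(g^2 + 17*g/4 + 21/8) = 4*(g - 8)/(4*g + 3)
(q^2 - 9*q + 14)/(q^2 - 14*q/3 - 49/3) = 3*(q - 2)/(3*q + 7)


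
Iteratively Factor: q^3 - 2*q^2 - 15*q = (q - 5)*(q^2 + 3*q) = (q - 5)*(q + 3)*(q)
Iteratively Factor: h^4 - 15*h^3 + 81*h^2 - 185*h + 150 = (h - 5)*(h^3 - 10*h^2 + 31*h - 30) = (h - 5)^2*(h^2 - 5*h + 6) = (h - 5)^2*(h - 2)*(h - 3)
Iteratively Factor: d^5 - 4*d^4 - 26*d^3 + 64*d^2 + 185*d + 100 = (d - 5)*(d^4 + d^3 - 21*d^2 - 41*d - 20) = (d - 5)*(d + 1)*(d^3 - 21*d - 20) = (d - 5)*(d + 1)^2*(d^2 - d - 20) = (d - 5)^2*(d + 1)^2*(d + 4)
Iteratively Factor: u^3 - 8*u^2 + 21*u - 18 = (u - 3)*(u^2 - 5*u + 6) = (u - 3)^2*(u - 2)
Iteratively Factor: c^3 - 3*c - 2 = (c - 2)*(c^2 + 2*c + 1) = (c - 2)*(c + 1)*(c + 1)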